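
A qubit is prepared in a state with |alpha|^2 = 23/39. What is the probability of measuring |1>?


|alpha|^2 = 23/39 = 0.5897
|beta|^2 = 1 - 23/39 = 16/39 = 0.4103
P(|1>) = |beta|^2 = 0.4103

0.4103


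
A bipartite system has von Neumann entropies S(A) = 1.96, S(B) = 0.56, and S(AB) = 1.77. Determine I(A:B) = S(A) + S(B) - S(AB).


I(A:B) = S(A) + S(B) - S(AB)
= 1.96 + 0.56 - 1.77
= 0.7500

0.7500


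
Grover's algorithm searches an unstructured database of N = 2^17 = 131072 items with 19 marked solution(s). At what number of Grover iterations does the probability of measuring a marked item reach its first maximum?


After j Grover iterations the success probability is P(j) = sin^2((2j+1)*theta), where sin(theta) = sqrt(k/N).
N = 2^17 = 131072, k = 19
sin(theta) = sqrt(k/N) = 0.0120398711
theta = arcsin(sqrt(k/N)) = 0.012040162 rad
P(j) reaches its first maximum when (2j+1)*theta is as close as possible to pi/2, i.e. j = round(pi/(4*theta) - 1/2).
pi/(4*theta) - 1/2 = 64.7315
(For comparison, the common estimate pi/4 * sqrt(N/k) = 65.2331; the exact maximiser is used here.)
Optimal iterations = 65

65


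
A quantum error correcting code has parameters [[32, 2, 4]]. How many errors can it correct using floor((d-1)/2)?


Code parameters: [[32, 2, 4]], distance d = 4.
Number of correctable errors = floor((d-1)/2)
= floor((4 - 1)/2)
= floor(3/2)
= 1

1


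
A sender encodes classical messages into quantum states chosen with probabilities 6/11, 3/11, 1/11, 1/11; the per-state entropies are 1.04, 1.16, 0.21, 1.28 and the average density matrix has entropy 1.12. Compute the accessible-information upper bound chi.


chi = S(rho) - sum_i p_i * S(rho_i)
Weighted entropy = 6/11 * 1.04 + 3/11 * 1.16 + 1/11 * 0.21 + 1/11 * 1.28
= 1.0191
chi = 1.12 - 1.0191
= 0.1009

0.1009


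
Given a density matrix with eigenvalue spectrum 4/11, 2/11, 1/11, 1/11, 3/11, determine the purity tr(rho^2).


tr(rho^2) = sum of eigenvalues squared
= (4/11)^2 + (2/11)^2 + (1/11)^2 + (1/11)^2 + (3/11)^2
= (16 + 4 + 1 + 1 + 9) / 121
= 31/121
= 0.2562

0.2562


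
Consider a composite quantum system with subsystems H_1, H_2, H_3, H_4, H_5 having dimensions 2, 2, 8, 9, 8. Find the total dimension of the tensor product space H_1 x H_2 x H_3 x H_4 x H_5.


dim(H_1 x H_2 x H_3 x H_4 x H_5) = 2 * 2 * 8 * 9 * 8
= 4 * 8 * 9 * 8
= 32 * 9 * 8
= 288 * 8
= 2304

2304


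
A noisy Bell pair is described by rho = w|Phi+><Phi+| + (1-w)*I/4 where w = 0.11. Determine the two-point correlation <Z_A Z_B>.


|Phi+> = (|00> + |11>)/sqrt(2)
For the pure Bell state, <Z_A Z_B> = +1 (Bell-state Pauli correlator).
The maximally-mixed part I/4 has tr(I/4 * P tensor P) = 0 for any traceless Pauli P.
So <Z_A Z_B>_rho = w * (+1) + (1 - w) * 0
= 0.11 * (+1)
= 0.1100

0.1100


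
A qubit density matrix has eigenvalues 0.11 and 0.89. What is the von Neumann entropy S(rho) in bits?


S = -p*log2(p) - (1-p)*log2(1-p)
p = 0.1100, 1-p = 0.8900
= -0.1100 * log2(0.1100) - 0.8900 * log2(0.8900)
= -(-0.3503) - (-0.1496)
= 0.4999

0.4999


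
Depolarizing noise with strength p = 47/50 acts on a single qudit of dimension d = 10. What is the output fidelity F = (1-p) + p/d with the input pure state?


F = (1-p) + p/d
= (1 - 0.9400) + 0.9400/10
= 0.0600 + 0.0940
= 0.1540

0.1540


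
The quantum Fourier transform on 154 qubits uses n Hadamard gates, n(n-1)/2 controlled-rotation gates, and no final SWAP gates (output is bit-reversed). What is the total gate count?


Hadamard gates: 154
Controlled rotations: n*(n-1)/2 = 154*153/2 = 11781
SWAP gates: 0 (omitted)
Total = 154 + 11781
= 11935

11935


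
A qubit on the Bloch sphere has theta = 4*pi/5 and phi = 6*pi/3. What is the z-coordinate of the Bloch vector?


theta = 2.5133, phi = 6.2832
r_z = cos(theta) = -0.8090

-0.8090


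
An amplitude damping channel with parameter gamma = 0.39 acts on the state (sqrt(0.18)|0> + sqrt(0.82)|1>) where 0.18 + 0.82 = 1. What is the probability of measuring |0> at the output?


For amplitude damping with parameter gamma on state sqrt(a)|0> + sqrt(b)|1>:
alpha^2 = 0.18, beta^2 = 0.82
P(|0>) = alpha^2 + gamma * beta^2
= 0.18 + 0.39 * 0.82
= 0.18 + 0.3198
= 0.4998

0.4998


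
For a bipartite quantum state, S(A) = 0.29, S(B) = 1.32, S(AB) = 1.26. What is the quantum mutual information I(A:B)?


I(A:B) = S(A) + S(B) - S(AB)
= 0.29 + 1.32 - 1.26
= 0.3500

0.3500


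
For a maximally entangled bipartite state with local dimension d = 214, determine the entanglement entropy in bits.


For a maximally entangled state in d x d:
S = log2(d) = log2(214)
= 7.7415

7.7415


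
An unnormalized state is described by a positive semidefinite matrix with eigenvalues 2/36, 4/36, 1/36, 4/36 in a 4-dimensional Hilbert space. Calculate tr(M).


tr(M) = sum of eigenvalues
= 2/36 + 4/36 + 1/36 + 4/36
= 11/36
= 0.3056

0.3056


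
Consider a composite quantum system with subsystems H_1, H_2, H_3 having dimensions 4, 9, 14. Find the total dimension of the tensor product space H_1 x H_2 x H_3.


dim(H_1 x H_2 x H_3) = 4 * 9 * 14
= 36 * 14
= 504

504


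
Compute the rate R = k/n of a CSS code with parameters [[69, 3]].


Code rate R = k/n
= 3/69
= 0.0435

0.0435


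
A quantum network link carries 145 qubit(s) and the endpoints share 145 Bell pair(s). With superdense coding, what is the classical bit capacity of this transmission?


Superdense coding allows 2 classical bits per shared entangled pair.
145 pair(s) -> 2 * 145 = 290 classical bits

290


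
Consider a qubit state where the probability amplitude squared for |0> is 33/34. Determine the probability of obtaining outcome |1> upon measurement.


|alpha|^2 = 33/34 = 0.9706
|beta|^2 = 1 - 33/34 = 1/34 = 0.0294
P(|1>) = |beta|^2 = 0.0294

0.0294


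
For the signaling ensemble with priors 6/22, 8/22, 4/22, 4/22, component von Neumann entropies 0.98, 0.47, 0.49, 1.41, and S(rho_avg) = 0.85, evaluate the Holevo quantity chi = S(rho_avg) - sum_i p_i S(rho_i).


chi = S(rho) - sum_i p_i * S(rho_i)
Weighted entropy = 6/22 * 0.98 + 8/22 * 0.47 + 4/22 * 0.49 + 4/22 * 1.41
= 0.7836
chi = 0.85 - 0.7836
= 0.0664

0.0664


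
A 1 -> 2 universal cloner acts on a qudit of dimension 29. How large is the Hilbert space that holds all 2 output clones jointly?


Output space = H^(tensor 2) where dim(H) = 29
dim = 29^2
= 841

841


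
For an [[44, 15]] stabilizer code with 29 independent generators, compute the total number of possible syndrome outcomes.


Each stabilizer generator gives a binary (+1 or -1) measurement outcome.
With 29 independent generators:
Total syndromes = 2^29
= 536870912

536870912


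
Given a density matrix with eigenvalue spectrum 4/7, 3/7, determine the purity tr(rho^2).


tr(rho^2) = sum of eigenvalues squared
= (4/7)^2 + (3/7)^2
= (16 + 9) / 49
= 25/49
= 0.5102

0.5102


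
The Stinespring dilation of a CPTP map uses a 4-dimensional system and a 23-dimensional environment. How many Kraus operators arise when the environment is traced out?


Tracing out the environment in an orthonormal basis {|i>_E} gives Kraus operators K_i = <i|_E U |0>_E.
Number of Kraus operators = dim(H_env) = d_env
= 23

23


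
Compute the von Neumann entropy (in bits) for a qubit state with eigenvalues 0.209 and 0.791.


S = -p*log2(p) - (1-p)*log2(1-p)
p = 0.2090, 1-p = 0.7910
= -0.2090 * log2(0.2090) - 0.7910 * log2(0.7910)
= -(-0.4720) - (-0.2676)
= 0.7396

0.7396


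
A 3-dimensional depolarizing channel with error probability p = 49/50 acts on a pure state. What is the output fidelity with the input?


F = (1-p) + p/d
= (1 - 0.9800) + 0.9800/3
= 0.0200 + 0.3267
= 0.3467

0.3467


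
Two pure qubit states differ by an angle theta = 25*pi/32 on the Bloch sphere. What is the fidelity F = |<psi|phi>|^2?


For states separated by angle theta on Bloch sphere:
F = cos^2(theta/2)
theta = 25*pi/32 = 2.4544
theta/2 = 1.2272
cos(theta/2) = 0.3369
F = 0.1135

0.1135


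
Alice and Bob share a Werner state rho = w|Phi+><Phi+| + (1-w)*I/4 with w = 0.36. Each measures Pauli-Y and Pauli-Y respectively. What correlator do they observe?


|Phi+> = (|00> + |11>)/sqrt(2)
For the pure Bell state, <Y_A Y_B> = -1 (Bell-state Pauli correlator).
The maximally-mixed part I/4 has tr(I/4 * P tensor P) = 0 for any traceless Pauli P.
So <Y_A Y_B>_rho = w * (-1) + (1 - w) * 0
= 0.36 * (-1)
= -0.3600

-0.3600


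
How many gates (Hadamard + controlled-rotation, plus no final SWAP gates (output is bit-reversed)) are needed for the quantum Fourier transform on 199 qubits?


Hadamard gates: 199
Controlled rotations: n*(n-1)/2 = 199*198/2 = 19701
SWAP gates: 0 (omitted)
Total = 199 + 19701
= 19900

19900


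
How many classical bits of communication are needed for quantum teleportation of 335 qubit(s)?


Quantum teleportation requires 2 classical bits per qubit teleported.
335 qubit(s) -> 2 * 335 = 670 classical bits

670


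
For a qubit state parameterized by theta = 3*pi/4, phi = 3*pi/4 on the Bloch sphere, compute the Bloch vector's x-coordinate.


theta = 2.3562, phi = 2.3562
r_x = sin(theta)*cos(phi) = 0.7071 * -0.7071
r_x = -0.5000

-0.5000


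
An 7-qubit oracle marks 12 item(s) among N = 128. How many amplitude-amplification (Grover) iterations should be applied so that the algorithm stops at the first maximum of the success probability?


After j Grover iterations the success probability is P(j) = sin^2((2j+1)*theta), where sin(theta) = sqrt(k/N).
N = 2^7 = 128, k = 12
sin(theta) = sqrt(k/N) = 0.3061862178
theta = arcsin(sqrt(k/N)) = 0.3111842443 rad
P(j) reaches its first maximum when (2j+1)*theta is as close as possible to pi/2, i.e. j = round(pi/(4*theta) - 1/2).
pi/(4*theta) - 1/2 = 2.0239
(For comparison, the common estimate pi/4 * sqrt(N/k) = 2.5651; the exact maximiser is used here.)
Optimal iterations = 2

2


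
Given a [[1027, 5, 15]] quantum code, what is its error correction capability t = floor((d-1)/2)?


Code parameters: [[1027, 5, 15]], distance d = 15.
Number of correctable errors = floor((d-1)/2)
= floor((15 - 1)/2)
= floor(14/2)
= 7

7


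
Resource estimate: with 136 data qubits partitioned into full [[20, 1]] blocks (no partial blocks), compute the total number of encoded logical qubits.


Each code block uses 20 physical qubits for 1 logical qubit(s).
Number of complete blocks = floor(136 / 20) = 6
Logical qubits = 6 * 1
= 6

6


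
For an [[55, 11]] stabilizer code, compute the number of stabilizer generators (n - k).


For an [[n,k]] stabilizer code:
Number of stabilizer generators = n - k
= 55 - 11
= 44

44


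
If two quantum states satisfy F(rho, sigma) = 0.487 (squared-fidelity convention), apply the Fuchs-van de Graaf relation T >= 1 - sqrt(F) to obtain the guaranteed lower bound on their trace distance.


Fuchs-van de Graaf (squared-fidelity convention): 1 - sqrt(F) <= T <= sqrt(1 - F).
Lower bound: T >= 1 - sqrt(F)
sqrt(F) = sqrt(0.487) = 0.6979
T >= 1 - 0.6979
T >= 0.3021

0.3021


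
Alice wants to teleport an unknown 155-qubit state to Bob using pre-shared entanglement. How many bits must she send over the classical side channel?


Quantum teleportation requires 2 classical bits per qubit teleported.
155 qubit(s) -> 2 * 155 = 310 classical bits

310


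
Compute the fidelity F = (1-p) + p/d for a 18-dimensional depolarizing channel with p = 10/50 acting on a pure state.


F = (1-p) + p/d
= (1 - 0.2000) + 0.2000/18
= 0.8000 + 0.0111
= 0.8111

0.8111


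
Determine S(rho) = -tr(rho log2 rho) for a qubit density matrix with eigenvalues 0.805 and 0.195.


S = -p*log2(p) - (1-p)*log2(1-p)
p = 0.8050, 1-p = 0.1950
= -0.8050 * log2(0.8050) - 0.1950 * log2(0.1950)
= -(-0.2519) - (-0.4599)
= 0.7118

0.7118


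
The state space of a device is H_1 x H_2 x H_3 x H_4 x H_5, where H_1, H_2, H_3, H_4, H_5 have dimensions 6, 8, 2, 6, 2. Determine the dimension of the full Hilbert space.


dim(H_1 x H_2 x H_3 x H_4 x H_5) = 6 * 8 * 2 * 6 * 2
= 48 * 2 * 6 * 2
= 96 * 6 * 2
= 576 * 2
= 1152

1152


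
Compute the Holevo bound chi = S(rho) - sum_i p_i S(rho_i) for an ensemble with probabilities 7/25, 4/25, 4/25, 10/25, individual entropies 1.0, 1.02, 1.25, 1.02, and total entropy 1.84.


chi = S(rho) - sum_i p_i * S(rho_i)
Weighted entropy = 7/25 * 1.0 + 4/25 * 1.02 + 4/25 * 1.25 + 10/25 * 1.02
= 1.0512
chi = 1.84 - 1.0512
= 0.7888

0.7888


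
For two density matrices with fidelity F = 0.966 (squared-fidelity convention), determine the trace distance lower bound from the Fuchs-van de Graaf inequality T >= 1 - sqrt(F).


Fuchs-van de Graaf (squared-fidelity convention): 1 - sqrt(F) <= T <= sqrt(1 - F).
Lower bound: T >= 1 - sqrt(F)
sqrt(F) = sqrt(0.966) = 0.9829
T >= 1 - 0.9829
T >= 0.0171

0.0171


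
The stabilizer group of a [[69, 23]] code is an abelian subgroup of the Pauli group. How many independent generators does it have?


For an [[n,k]] stabilizer code:
Number of stabilizer generators = n - k
= 69 - 23
= 46

46


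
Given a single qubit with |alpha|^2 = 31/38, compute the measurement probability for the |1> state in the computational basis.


|alpha|^2 = 31/38 = 0.8158
|beta|^2 = 1 - 31/38 = 7/38 = 0.1842
P(|1>) = |beta|^2 = 0.1842

0.1842


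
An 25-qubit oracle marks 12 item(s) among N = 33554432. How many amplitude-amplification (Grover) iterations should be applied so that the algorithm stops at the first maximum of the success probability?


After j Grover iterations the success probability is P(j) = sin^2((2j+1)*theta), where sin(theta) = sqrt(k/N).
N = 2^25 = 33554432, k = 12
sin(theta) = sqrt(k/N) = 0.0005980199567
theta = arcsin(sqrt(k/N)) = 0.0005980199924 rad
P(j) reaches its first maximum when (2j+1)*theta is as close as possible to pi/2, i.e. j = round(pi/(4*theta) - 1/2).
pi/(4*theta) - 1/2 = 1312.8309
(For comparison, the common estimate pi/4 * sqrt(N/k) = 1313.3310; the exact maximiser is used here.)
Optimal iterations = 1313

1313


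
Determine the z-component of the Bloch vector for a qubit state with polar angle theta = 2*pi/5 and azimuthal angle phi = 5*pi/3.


theta = 1.2566, phi = 5.2360
r_z = cos(theta) = 0.3090

0.3090


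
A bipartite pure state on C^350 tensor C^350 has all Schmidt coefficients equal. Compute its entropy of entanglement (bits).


For a maximally entangled state in d x d:
S = log2(d) = log2(350)
= 8.4512

8.4512


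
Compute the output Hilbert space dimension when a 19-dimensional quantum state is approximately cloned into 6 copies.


Output space = H^(tensor 6) where dim(H) = 19
dim = 19^6
= 361 (after 2 factors)
= 6859 (after 3 factors)
= 130321 (after 4 factors)
= 2476099 (after 5 factors)
= 47045881 (after 6 factors)
= 47045881

47045881


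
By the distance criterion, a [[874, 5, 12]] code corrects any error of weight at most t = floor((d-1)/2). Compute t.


Code parameters: [[874, 5, 12]], distance d = 12.
Number of correctable errors = floor((d-1)/2)
= floor((12 - 1)/2)
= floor(11/2)
= 5

5


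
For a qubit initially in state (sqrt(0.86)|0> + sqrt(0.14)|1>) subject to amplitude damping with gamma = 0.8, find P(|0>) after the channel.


For amplitude damping with parameter gamma on state sqrt(a)|0> + sqrt(b)|1>:
alpha^2 = 0.86, beta^2 = 0.14
P(|0>) = alpha^2 + gamma * beta^2
= 0.86 + 0.8 * 0.14
= 0.86 + 0.1120
= 0.9720

0.9720


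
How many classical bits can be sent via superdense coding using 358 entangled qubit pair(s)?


Superdense coding allows 2 classical bits per shared entangled pair.
358 pair(s) -> 2 * 358 = 716 classical bits

716


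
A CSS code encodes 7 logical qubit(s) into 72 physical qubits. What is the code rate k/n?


Code rate R = k/n
= 7/72
= 0.0972

0.0972


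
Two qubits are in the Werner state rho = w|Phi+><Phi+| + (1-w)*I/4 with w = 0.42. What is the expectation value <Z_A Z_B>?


|Phi+> = (|00> + |11>)/sqrt(2)
For the pure Bell state, <Z_A Z_B> = +1 (Bell-state Pauli correlator).
The maximally-mixed part I/4 has tr(I/4 * P tensor P) = 0 for any traceless Pauli P.
So <Z_A Z_B>_rho = w * (+1) + (1 - w) * 0
= 0.42 * (+1)
= 0.4200

0.4200


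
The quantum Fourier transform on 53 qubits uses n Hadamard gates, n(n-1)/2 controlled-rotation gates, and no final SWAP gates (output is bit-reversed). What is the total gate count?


Hadamard gates: 53
Controlled rotations: n*(n-1)/2 = 53*52/2 = 1378
SWAP gates: 0 (omitted)
Total = 53 + 1378
= 1431

1431


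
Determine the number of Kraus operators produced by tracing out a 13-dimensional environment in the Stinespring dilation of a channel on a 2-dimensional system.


Tracing out the environment in an orthonormal basis {|i>_E} gives Kraus operators K_i = <i|_E U |0>_E.
Number of Kraus operators = dim(H_env) = d_env
= 13

13


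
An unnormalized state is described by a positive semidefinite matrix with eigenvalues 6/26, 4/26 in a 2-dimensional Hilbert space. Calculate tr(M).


tr(M) = sum of eigenvalues
= 6/26 + 4/26
= 10/26
= 0.3846

0.3846


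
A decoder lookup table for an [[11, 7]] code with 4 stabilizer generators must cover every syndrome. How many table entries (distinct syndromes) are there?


Each stabilizer generator gives a binary (+1 or -1) measurement outcome.
With 4 independent generators:
Total syndromes = 2^4
= 16

16


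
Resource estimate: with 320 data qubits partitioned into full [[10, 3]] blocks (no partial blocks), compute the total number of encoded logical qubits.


Each code block uses 10 physical qubits for 3 logical qubit(s).
Number of complete blocks = floor(320 / 10) = 32
Logical qubits = 32 * 3
= 96

96


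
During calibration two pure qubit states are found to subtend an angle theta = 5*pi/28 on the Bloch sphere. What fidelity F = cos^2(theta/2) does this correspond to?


For states separated by angle theta on Bloch sphere:
F = cos^2(theta/2)
theta = 5*pi/28 = 0.5610
theta/2 = 0.2805
cos(theta/2) = 0.9609
F = 0.9234

0.9234


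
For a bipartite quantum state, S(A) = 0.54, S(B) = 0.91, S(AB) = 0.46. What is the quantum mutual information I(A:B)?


I(A:B) = S(A) + S(B) - S(AB)
= 0.54 + 0.91 - 0.46
= 0.9900

0.9900


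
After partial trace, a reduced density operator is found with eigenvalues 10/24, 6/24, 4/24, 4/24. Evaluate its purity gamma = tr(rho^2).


tr(rho^2) = sum of eigenvalues squared
= (10/24)^2 + (6/24)^2 + (4/24)^2 + (4/24)^2
= (100 + 36 + 16 + 16) / 576
= 168/576
= 0.2917

0.2917


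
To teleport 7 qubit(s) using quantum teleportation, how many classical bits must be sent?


Quantum teleportation requires 2 classical bits per qubit teleported.
7 qubit(s) -> 2 * 7 = 14 classical bits

14


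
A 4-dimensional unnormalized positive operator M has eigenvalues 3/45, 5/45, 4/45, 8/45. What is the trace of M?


tr(M) = sum of eigenvalues
= 3/45 + 5/45 + 4/45 + 8/45
= 20/45
= 0.4444

0.4444


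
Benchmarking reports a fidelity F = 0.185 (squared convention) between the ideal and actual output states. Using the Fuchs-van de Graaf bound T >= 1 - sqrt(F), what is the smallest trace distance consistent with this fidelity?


Fuchs-van de Graaf (squared-fidelity convention): 1 - sqrt(F) <= T <= sqrt(1 - F).
Lower bound: T >= 1 - sqrt(F)
sqrt(F) = sqrt(0.185) = 0.4301
T >= 1 - 0.4301
T >= 0.5699

0.5699


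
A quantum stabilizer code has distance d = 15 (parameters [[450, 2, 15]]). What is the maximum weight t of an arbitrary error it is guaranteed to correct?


Code parameters: [[450, 2, 15]], distance d = 15.
Number of correctable errors = floor((d-1)/2)
= floor((15 - 1)/2)
= floor(14/2)
= 7

7


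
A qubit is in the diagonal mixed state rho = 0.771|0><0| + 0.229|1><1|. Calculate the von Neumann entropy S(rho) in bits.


S = -p*log2(p) - (1-p)*log2(1-p)
p = 0.7710, 1-p = 0.2290
= -0.7710 * log2(0.7710) - 0.2290 * log2(0.2290)
= -(-0.2893) - (-0.4870)
= 0.7763

0.7763


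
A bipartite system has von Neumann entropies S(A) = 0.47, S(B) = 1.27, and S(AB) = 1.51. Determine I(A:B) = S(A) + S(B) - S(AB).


I(A:B) = S(A) + S(B) - S(AB)
= 0.47 + 1.27 - 1.51
= 0.2300

0.2300


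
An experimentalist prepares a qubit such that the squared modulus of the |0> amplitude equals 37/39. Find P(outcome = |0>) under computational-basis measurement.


|alpha|^2 = 37/39 = 0.9487
|beta|^2 = 1 - 37/39 = 2/39 = 0.0513
P(|0>) = |alpha|^2 = 0.9487

0.9487


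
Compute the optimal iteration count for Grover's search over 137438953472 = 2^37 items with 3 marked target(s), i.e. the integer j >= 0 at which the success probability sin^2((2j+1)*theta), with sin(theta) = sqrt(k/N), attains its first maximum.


After j Grover iterations the success probability is P(j) = sin^2((2j+1)*theta), where sin(theta) = sqrt(k/N).
N = 2^37 = 137438953472, k = 3
sin(theta) = sqrt(k/N) = 4.672030912e-06
theta = arcsin(sqrt(k/N)) = 4.672030912e-06 rad
P(j) reaches its first maximum when (2j+1)*theta is as close as possible to pi/2, i.e. j = round(pi/(4*theta) - 1/2).
pi/(4*theta) - 1/2 = 168105.8713
(For comparison, the common estimate pi/4 * sqrt(N/k) = 168106.3713; the exact maximiser is used here.)
Optimal iterations = 168106

168106


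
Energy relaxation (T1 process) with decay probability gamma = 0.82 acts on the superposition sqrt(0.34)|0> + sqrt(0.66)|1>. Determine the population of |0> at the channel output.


For amplitude damping with parameter gamma on state sqrt(a)|0> + sqrt(b)|1>:
alpha^2 = 0.34, beta^2 = 0.66
P(|0>) = alpha^2 + gamma * beta^2
= 0.34 + 0.82 * 0.66
= 0.34 + 0.5412
= 0.8812

0.8812


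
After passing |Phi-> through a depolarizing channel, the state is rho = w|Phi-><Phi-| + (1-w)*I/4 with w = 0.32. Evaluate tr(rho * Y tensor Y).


|Phi-> = (|00> - |11>)/sqrt(2)
For the pure Bell state, <Y_A Y_B> = +1 (Bell-state Pauli correlator).
The maximally-mixed part I/4 has tr(I/4 * P tensor P) = 0 for any traceless Pauli P.
So <Y_A Y_B>_rho = w * (+1) + (1 - w) * 0
= 0.32 * (+1)
= 0.3200

0.3200


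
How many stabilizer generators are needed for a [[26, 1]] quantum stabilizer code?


For an [[n,k]] stabilizer code:
Number of stabilizer generators = n - k
= 26 - 1
= 25

25


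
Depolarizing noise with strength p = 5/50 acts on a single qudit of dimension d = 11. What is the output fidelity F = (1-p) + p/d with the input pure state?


F = (1-p) + p/d
= (1 - 0.1000) + 0.1000/11
= 0.9000 + 0.0091
= 0.9091

0.9091


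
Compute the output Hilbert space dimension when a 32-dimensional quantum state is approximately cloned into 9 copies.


Output space = H^(tensor 9) where dim(H) = 32
dim = 32^9
= 1024 (after 2 factors)
= 32768 (after 3 factors)
= 1048576 (after 4 factors)
= 33554432 (after 5 factors)
= 1073741824 (after 6 factors)
= 34359738368 (after 7 factors)
= 1099511627776 (after 8 factors)
= 35184372088832 (after 9 factors)
= 35184372088832

35184372088832


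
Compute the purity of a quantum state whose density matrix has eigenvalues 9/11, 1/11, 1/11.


tr(rho^2) = sum of eigenvalues squared
= (9/11)^2 + (1/11)^2 + (1/11)^2
= (81 + 1 + 1) / 121
= 83/121
= 0.6860

0.6860


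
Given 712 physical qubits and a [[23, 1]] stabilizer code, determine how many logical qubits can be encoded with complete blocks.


Each code block uses 23 physical qubits for 1 logical qubit(s).
Number of complete blocks = floor(712 / 23) = 30
Logical qubits = 30 * 1
= 30

30


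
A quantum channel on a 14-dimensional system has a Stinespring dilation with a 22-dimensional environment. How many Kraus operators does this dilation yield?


Tracing out the environment in an orthonormal basis {|i>_E} gives Kraus operators K_i = <i|_E U |0>_E.
Number of Kraus operators = dim(H_env) = d_env
= 22

22


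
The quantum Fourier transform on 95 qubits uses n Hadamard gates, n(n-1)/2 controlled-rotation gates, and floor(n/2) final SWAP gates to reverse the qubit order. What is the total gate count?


Hadamard gates: 95
Controlled rotations: n*(n-1)/2 = 95*94/2 = 4465
SWAP gates: floor(n/2) = floor(95/2) = 47
Total = 95 + 4465 + 47
= 4607

4607


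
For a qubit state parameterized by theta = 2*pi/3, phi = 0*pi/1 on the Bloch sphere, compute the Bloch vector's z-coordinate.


theta = 2.0944, phi = 0.0000
r_z = cos(theta) = -0.5000

-0.5000


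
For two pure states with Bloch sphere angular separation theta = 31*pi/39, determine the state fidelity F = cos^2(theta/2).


For states separated by angle theta on Bloch sphere:
F = cos^2(theta/2)
theta = 31*pi/39 = 2.4972
theta/2 = 1.2486
cos(theta/2) = 0.3167
F = 0.1003

0.1003


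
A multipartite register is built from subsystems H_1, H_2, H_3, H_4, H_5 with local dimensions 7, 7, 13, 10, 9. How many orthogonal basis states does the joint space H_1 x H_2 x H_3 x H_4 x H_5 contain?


dim(H_1 x H_2 x H_3 x H_4 x H_5) = 7 * 7 * 13 * 10 * 9
= 49 * 13 * 10 * 9
= 637 * 10 * 9
= 6370 * 9
= 57330

57330


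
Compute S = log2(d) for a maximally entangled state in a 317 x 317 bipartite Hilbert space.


For a maximally entangled state in d x d:
S = log2(d) = log2(317)
= 8.3083

8.3083


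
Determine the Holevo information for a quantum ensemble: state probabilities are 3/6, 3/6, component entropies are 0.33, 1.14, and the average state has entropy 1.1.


chi = S(rho) - sum_i p_i * S(rho_i)
Weighted entropy = 3/6 * 0.33 + 3/6 * 1.14
= 0.7350
chi = 1.1 - 0.7350
= 0.3650

0.3650


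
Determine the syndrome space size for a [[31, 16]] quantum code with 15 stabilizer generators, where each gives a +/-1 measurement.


Each stabilizer generator gives a binary (+1 or -1) measurement outcome.
With 15 independent generators:
Total syndromes = 2^15
= 32768

32768


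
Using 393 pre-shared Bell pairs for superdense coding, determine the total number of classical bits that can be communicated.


Superdense coding allows 2 classical bits per shared entangled pair.
393 pair(s) -> 2 * 393 = 786 classical bits

786


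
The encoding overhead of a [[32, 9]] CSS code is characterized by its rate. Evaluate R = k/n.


Code rate R = k/n
= 9/32
= 0.2812

0.2812


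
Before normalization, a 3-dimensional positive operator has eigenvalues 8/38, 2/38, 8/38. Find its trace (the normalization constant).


tr(M) = sum of eigenvalues
= 8/38 + 2/38 + 8/38
= 18/38
= 0.4737

0.4737


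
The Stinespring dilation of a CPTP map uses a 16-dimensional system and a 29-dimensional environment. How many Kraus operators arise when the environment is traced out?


Tracing out the environment in an orthonormal basis {|i>_E} gives Kraus operators K_i = <i|_E U |0>_E.
Number of Kraus operators = dim(H_env) = d_env
= 29

29


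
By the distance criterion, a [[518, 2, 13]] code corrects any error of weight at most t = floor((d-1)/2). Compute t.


Code parameters: [[518, 2, 13]], distance d = 13.
Number of correctable errors = floor((d-1)/2)
= floor((13 - 1)/2)
= floor(12/2)
= 6

6


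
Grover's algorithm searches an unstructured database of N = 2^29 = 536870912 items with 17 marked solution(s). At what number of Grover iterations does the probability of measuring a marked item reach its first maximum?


After j Grover iterations the success probability is P(j) = sin^2((2j+1)*theta), where sin(theta) = sqrt(k/N).
N = 2^29 = 536870912, k = 17
sin(theta) = sqrt(k/N) = 0.00017794653
theta = arcsin(sqrt(k/N)) = 0.0001779465309 rad
P(j) reaches its first maximum when (2j+1)*theta is as close as possible to pi/2, i.e. j = round(pi/(4*theta) - 1/2).
pi/(4*theta) - 1/2 = 4413.1750
(For comparison, the common estimate pi/4 * sqrt(N/k) = 4413.6751; the exact maximiser is used here.)
Optimal iterations = 4413

4413


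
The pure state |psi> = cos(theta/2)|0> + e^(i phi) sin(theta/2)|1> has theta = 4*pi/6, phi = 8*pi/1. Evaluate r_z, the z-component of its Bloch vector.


theta = 2.0944, phi = 25.1327
r_z = cos(theta) = -0.5000

-0.5000


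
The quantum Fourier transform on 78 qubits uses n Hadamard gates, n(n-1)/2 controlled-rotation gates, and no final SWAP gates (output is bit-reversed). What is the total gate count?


Hadamard gates: 78
Controlled rotations: n*(n-1)/2 = 78*77/2 = 3003
SWAP gates: 0 (omitted)
Total = 78 + 3003
= 3081

3081


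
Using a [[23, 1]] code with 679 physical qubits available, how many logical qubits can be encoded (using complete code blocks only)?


Each code block uses 23 physical qubits for 1 logical qubit(s).
Number of complete blocks = floor(679 / 23) = 29
Logical qubits = 29 * 1
= 29

29


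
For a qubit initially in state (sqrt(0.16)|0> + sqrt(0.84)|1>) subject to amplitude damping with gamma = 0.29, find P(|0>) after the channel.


For amplitude damping with parameter gamma on state sqrt(a)|0> + sqrt(b)|1>:
alpha^2 = 0.16, beta^2 = 0.84
P(|0>) = alpha^2 + gamma * beta^2
= 0.16 + 0.29 * 0.84
= 0.16 + 0.2436
= 0.4036

0.4036


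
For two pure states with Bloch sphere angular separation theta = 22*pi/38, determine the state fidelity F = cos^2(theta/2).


For states separated by angle theta on Bloch sphere:
F = cos^2(theta/2)
theta = 22*pi/38 = 1.8188
theta/2 = 0.9094
cos(theta/2) = 0.6142
F = 0.3773

0.3773


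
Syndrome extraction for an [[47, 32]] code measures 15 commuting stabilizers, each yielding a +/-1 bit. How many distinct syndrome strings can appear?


Each stabilizer generator gives a binary (+1 or -1) measurement outcome.
With 15 independent generators:
Total syndromes = 2^15
= 32768

32768


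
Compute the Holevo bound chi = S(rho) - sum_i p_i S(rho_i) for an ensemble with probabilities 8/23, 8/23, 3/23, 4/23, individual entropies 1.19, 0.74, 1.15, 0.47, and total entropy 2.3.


chi = S(rho) - sum_i p_i * S(rho_i)
Weighted entropy = 8/23 * 1.19 + 8/23 * 0.74 + 3/23 * 1.15 + 4/23 * 0.47
= 0.9030
chi = 2.3 - 0.9030
= 1.3970

1.3970


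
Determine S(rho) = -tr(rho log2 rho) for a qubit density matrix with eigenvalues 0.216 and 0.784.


S = -p*log2(p) - (1-p)*log2(1-p)
p = 0.2160, 1-p = 0.7840
= -0.2160 * log2(0.2160) - 0.7840 * log2(0.7840)
= -(-0.4776) - (-0.2752)
= 0.7528

0.7528


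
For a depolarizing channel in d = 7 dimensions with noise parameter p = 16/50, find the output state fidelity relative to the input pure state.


F = (1-p) + p/d
= (1 - 0.3200) + 0.3200/7
= 0.6800 + 0.0457
= 0.7257

0.7257


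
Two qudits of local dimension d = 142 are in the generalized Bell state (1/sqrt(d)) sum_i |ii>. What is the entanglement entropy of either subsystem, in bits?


For a maximally entangled state in d x d:
S = log2(d) = log2(142)
= 7.1497

7.1497


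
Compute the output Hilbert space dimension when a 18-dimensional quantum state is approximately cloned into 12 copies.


Output space = H^(tensor 12) where dim(H) = 18
dim = 18^12
= 324 (after 2 factors)
= 5832 (after 3 factors)
= 104976 (after 4 factors)
= 1889568 (after 5 factors)
= 34012224 (after 6 factors)
= 612220032 (after 7 factors)
= 11019960576 (after 8 factors)
= 198359290368 (after 9 factors)
= 3570467226624 (after 10 factors)
= 64268410079232 (after 11 factors)
= 1156831381426176 (after 12 factors)
= 1156831381426176

1156831381426176


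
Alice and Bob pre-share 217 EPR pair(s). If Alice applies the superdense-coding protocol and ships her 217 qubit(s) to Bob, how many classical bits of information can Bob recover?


Superdense coding allows 2 classical bits per shared entangled pair.
217 pair(s) -> 2 * 217 = 434 classical bits

434


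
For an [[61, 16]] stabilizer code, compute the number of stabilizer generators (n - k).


For an [[n,k]] stabilizer code:
Number of stabilizer generators = n - k
= 61 - 16
= 45

45


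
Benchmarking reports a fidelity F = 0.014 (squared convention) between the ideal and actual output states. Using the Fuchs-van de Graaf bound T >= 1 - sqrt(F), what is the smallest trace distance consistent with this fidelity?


Fuchs-van de Graaf (squared-fidelity convention): 1 - sqrt(F) <= T <= sqrt(1 - F).
Lower bound: T >= 1 - sqrt(F)
sqrt(F) = sqrt(0.014) = 0.1183
T >= 1 - 0.1183
T >= 0.8817

0.8817


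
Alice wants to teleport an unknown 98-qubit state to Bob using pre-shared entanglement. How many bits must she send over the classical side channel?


Quantum teleportation requires 2 classical bits per qubit teleported.
98 qubit(s) -> 2 * 98 = 196 classical bits

196


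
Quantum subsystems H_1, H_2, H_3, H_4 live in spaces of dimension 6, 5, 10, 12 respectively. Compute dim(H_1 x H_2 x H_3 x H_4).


dim(H_1 x H_2 x H_3 x H_4) = 6 * 5 * 10 * 12
= 30 * 10 * 12
= 300 * 12
= 3600

3600


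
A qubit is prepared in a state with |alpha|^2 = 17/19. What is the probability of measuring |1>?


|alpha|^2 = 17/19 = 0.8947
|beta|^2 = 1 - 17/19 = 2/19 = 0.1053
P(|1>) = |beta|^2 = 0.1053

0.1053


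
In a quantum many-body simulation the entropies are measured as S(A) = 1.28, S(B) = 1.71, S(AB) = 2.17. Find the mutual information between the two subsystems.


I(A:B) = S(A) + S(B) - S(AB)
= 1.28 + 1.71 - 2.17
= 0.8200

0.8200


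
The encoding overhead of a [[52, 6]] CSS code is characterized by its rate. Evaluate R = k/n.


Code rate R = k/n
= 6/52
= 0.1154

0.1154


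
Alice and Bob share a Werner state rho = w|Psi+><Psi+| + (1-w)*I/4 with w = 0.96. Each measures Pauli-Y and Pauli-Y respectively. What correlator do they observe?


|Psi+> = (|01> + |10>)/sqrt(2)
For the pure Bell state, <Y_A Y_B> = +1 (Bell-state Pauli correlator).
The maximally-mixed part I/4 has tr(I/4 * P tensor P) = 0 for any traceless Pauli P.
So <Y_A Y_B>_rho = w * (+1) + (1 - w) * 0
= 0.96 * (+1)
= 0.9600

0.9600


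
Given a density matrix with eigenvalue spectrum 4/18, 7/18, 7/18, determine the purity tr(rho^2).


tr(rho^2) = sum of eigenvalues squared
= (4/18)^2 + (7/18)^2 + (7/18)^2
= (16 + 49 + 49) / 324
= 114/324
= 0.3519

0.3519


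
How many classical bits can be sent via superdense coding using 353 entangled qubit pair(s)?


Superdense coding allows 2 classical bits per shared entangled pair.
353 pair(s) -> 2 * 353 = 706 classical bits

706


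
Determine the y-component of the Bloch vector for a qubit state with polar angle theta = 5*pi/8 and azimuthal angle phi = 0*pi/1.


theta = 1.9635, phi = 0.0000
r_y = sin(theta)*sin(phi) = 0.9239 * 0.0000
r_y = 0.0000

0.0000


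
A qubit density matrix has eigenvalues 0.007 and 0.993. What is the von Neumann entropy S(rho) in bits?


S = -p*log2(p) - (1-p)*log2(1-p)
p = 0.0070, 1-p = 0.9930
= -0.0070 * log2(0.0070) - 0.9930 * log2(0.9930)
= -(-0.0501) - (-0.0101)
= 0.0602

0.0602


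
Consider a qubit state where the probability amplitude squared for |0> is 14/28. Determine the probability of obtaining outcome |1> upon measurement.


|alpha|^2 = 14/28 = 0.5000
|beta|^2 = 1 - 14/28 = 14/28 = 0.5000
P(|1>) = |beta|^2 = 0.5000

0.5000


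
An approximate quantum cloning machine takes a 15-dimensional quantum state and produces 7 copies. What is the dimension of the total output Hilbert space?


Output space = H^(tensor 7) where dim(H) = 15
dim = 15^7
= 225 (after 2 factors)
= 3375 (after 3 factors)
= 50625 (after 4 factors)
= 759375 (after 5 factors)
= 11390625 (after 6 factors)
= 170859375 (after 7 factors)
= 170859375

170859375


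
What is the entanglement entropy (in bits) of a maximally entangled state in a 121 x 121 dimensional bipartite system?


For a maximally entangled state in d x d:
S = log2(d) = log2(121)
= 6.9189

6.9189


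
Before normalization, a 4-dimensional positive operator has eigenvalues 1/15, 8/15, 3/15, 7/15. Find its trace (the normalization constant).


tr(M) = sum of eigenvalues
= 1/15 + 8/15 + 3/15 + 7/15
= 19/15
= 1.2667

1.2667


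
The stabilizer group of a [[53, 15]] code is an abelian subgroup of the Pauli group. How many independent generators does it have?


For an [[n,k]] stabilizer code:
Number of stabilizer generators = n - k
= 53 - 15
= 38

38


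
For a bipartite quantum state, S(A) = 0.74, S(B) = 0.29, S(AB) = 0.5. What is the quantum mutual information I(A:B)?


I(A:B) = S(A) + S(B) - S(AB)
= 0.74 + 0.29 - 0.5
= 0.5300

0.5300


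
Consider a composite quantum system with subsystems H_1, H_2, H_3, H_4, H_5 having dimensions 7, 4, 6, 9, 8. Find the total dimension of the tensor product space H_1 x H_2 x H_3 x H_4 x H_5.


dim(H_1 x H_2 x H_3 x H_4 x H_5) = 7 * 4 * 6 * 9 * 8
= 28 * 6 * 9 * 8
= 168 * 9 * 8
= 1512 * 8
= 12096

12096


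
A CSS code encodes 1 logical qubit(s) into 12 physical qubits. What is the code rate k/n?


Code rate R = k/n
= 1/12
= 0.0833

0.0833


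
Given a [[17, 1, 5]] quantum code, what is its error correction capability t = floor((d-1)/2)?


Code parameters: [[17, 1, 5]], distance d = 5.
Number of correctable errors = floor((d-1)/2)
= floor((5 - 1)/2)
= floor(4/2)
= 2

2


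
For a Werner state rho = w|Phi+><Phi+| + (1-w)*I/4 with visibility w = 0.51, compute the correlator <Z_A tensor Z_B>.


|Phi+> = (|00> + |11>)/sqrt(2)
For the pure Bell state, <Z_A Z_B> = +1 (Bell-state Pauli correlator).
The maximally-mixed part I/4 has tr(I/4 * P tensor P) = 0 for any traceless Pauli P.
So <Z_A Z_B>_rho = w * (+1) + (1 - w) * 0
= 0.51 * (+1)
= 0.5100

0.5100


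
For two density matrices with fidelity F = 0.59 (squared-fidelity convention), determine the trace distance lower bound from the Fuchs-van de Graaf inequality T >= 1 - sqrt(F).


Fuchs-van de Graaf (squared-fidelity convention): 1 - sqrt(F) <= T <= sqrt(1 - F).
Lower bound: T >= 1 - sqrt(F)
sqrt(F) = sqrt(0.59) = 0.7681
T >= 1 - 0.7681
T >= 0.2319

0.2319


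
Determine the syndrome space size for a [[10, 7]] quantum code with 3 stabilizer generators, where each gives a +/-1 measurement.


Each stabilizer generator gives a binary (+1 or -1) measurement outcome.
With 3 independent generators:
Total syndromes = 2^3
= 8

8


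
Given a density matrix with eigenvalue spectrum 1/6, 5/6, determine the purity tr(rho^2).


tr(rho^2) = sum of eigenvalues squared
= (1/6)^2 + (5/6)^2
= (1 + 25) / 36
= 26/36
= 0.7222

0.7222


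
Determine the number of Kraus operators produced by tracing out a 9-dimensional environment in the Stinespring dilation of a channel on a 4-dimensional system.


Tracing out the environment in an orthonormal basis {|i>_E} gives Kraus operators K_i = <i|_E U |0>_E.
Number of Kraus operators = dim(H_env) = d_env
= 9

9


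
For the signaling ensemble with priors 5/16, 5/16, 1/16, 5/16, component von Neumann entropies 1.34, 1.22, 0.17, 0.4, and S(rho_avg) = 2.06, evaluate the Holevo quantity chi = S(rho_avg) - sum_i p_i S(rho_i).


chi = S(rho) - sum_i p_i * S(rho_i)
Weighted entropy = 5/16 * 1.34 + 5/16 * 1.22 + 1/16 * 0.17 + 5/16 * 0.4
= 0.9356
chi = 2.06 - 0.9356
= 1.1244

1.1244


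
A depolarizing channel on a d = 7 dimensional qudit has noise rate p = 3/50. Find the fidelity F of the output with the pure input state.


F = (1-p) + p/d
= (1 - 0.0600) + 0.0600/7
= 0.9400 + 0.0086
= 0.9486

0.9486


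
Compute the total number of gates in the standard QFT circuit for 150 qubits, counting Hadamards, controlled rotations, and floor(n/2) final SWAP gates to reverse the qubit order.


Hadamard gates: 150
Controlled rotations: n*(n-1)/2 = 150*149/2 = 11175
SWAP gates: floor(n/2) = floor(150/2) = 75
Total = 150 + 11175 + 75
= 11400

11400


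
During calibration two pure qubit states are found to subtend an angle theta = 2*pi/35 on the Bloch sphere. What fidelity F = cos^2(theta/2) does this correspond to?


For states separated by angle theta on Bloch sphere:
F = cos^2(theta/2)
theta = 2*pi/35 = 0.1795
theta/2 = 0.0898
cos(theta/2) = 0.9960
F = 0.9920

0.9920


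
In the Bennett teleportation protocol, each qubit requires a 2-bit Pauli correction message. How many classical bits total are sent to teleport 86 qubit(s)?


Quantum teleportation requires 2 classical bits per qubit teleported.
86 qubit(s) -> 2 * 86 = 172 classical bits

172


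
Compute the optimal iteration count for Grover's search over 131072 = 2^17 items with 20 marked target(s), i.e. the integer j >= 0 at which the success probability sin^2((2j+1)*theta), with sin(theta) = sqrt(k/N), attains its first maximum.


After j Grover iterations the success probability is P(j) = sin^2((2j+1)*theta), where sin(theta) = sqrt(k/N).
N = 2^17 = 131072, k = 20
sin(theta) = sqrt(k/N) = 0.01235264711
theta = arcsin(sqrt(k/N)) = 0.01235296128 rad
P(j) reaches its first maximum when (2j+1)*theta is as close as possible to pi/2, i.e. j = round(pi/(4*theta) - 1/2).
pi/(4*theta) - 1/2 = 63.0797
(For comparison, the common estimate pi/4 * sqrt(N/k) = 63.5814; the exact maximiser is used here.)
Optimal iterations = 63

63
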